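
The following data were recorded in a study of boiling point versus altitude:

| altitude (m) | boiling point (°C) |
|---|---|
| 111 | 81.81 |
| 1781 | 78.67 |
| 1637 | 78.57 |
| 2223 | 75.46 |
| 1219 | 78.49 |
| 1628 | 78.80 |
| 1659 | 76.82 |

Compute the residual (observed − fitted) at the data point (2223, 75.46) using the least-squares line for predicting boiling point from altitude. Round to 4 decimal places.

-0.9238

n = 7, Σx = 10258, Σy = 548.62, Σxy = 796968.94, Σx² = 17694406
Sxx = Σx² − (Σx)²/n = 17694406 − 15032366.285714 = 2662039.714286
Sxy = Σxy − (Σx)(Σy)/n = 796968.94 − 803963.422857 = -6994.482857
b = Sxy/Sxx = -6994.482857/2662039.714286 = -0.002627
a = ȳ − b·x̄ = 78.374286 − (-0.002627)·1465.428571 = 82.224685
ŷ(2223) = 82.224685 + (-0.002627)·2223 = 76.383774
residual = y − ŷ = 75.46 − 76.383774 = -0.923774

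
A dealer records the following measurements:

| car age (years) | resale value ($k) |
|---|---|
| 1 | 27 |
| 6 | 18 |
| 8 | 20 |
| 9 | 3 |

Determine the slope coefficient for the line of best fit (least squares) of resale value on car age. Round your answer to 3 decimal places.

n = 4, Σx = 24, Σy = 68, Σxy = 322, Σx² = 182
Sxx = Σx² − (Σx)²/n = 182 − 144 = 38
Sxy = Σxy − (Σx)(Σy)/n = 322 − 408 = -86
b = Sxy/Sxx = -86/38 = -2.263158

-2.263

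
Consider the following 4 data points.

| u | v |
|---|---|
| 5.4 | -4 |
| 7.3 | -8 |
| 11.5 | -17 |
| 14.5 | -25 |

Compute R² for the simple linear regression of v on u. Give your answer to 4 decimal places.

0.9972

n = 4, Σx = 38.7, Σy = -54, Σxy = -638, Σx² = 424.95, Σy² = 994
Sxx = Σx² − (Σx)²/n = 424.95 − 374.4225 = 50.5275
Sxy = Σxy − (Σx)(Σy)/n = -638 − (-522.45) = -115.55
Syy = Σy² − (Σy)²/n = 994 − 729 = 265
R² = Sxy²/(Sxx·Syy) = (-115.55)²/(50.5275·265) = 0.997163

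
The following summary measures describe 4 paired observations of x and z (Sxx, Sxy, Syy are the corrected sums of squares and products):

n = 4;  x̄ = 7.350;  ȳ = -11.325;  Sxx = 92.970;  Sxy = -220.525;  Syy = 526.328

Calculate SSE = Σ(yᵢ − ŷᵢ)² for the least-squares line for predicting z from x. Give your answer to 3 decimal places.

b = Sxy/Sxx = -220.525/92.97 = -2.372002
SSE = Syy − b·Sxy = 526.328 − (-2.372002)·(-220.525) = 3.242320

3.242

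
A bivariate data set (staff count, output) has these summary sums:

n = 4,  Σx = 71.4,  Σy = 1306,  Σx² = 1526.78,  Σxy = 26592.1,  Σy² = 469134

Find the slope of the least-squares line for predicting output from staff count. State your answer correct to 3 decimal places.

Sxx = Σx² − (Σx)²/n = 1526.78 − 1274.49 = 252.29
Sxy = Σxy − (Σx)(Σy)/n = 26592.1 − 23312.1 = 3280
b = Sxy/Sxx = 3280/252.29 = 13.000912

13.001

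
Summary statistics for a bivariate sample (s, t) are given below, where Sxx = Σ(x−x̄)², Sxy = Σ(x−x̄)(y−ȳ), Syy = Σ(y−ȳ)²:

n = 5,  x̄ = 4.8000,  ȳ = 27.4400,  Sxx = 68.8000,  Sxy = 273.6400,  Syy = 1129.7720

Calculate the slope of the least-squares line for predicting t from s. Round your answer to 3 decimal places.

b = Sxy/Sxx = 273.64/68.8 = 3.977326

3.977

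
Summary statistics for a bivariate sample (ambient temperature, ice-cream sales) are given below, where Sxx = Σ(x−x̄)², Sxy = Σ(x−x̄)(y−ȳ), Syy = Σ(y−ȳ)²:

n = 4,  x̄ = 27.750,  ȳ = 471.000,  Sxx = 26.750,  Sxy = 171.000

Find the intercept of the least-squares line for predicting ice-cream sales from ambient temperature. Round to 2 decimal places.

b = Sxy/Sxx = 171/26.75 = 6.392523
a = ȳ − b·x̄ = 471 − 6.392523·27.75 = 293.607477

293.61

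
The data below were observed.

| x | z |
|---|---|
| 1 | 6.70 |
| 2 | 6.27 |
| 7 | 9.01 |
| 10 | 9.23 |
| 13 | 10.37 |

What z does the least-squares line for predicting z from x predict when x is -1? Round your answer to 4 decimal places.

5.7881

n = 5, Σx = 33, Σy = 41.58, Σxy = 309.42, Σx² = 323
Sxx = Σx² − (Σx)²/n = 323 − 217.8 = 105.2
Sxy = Σxy − (Σx)(Σy)/n = 309.42 − 274.428 = 34.992
b = Sxy/Sxx = 34.992/105.2 = 0.332624
a = ȳ − b·x̄ = 8.316 − 0.332624·6.6 = 6.120684
ŷ(-1) = a + b·-1 = 6.120684 + 0.332624·(-1) = 5.788061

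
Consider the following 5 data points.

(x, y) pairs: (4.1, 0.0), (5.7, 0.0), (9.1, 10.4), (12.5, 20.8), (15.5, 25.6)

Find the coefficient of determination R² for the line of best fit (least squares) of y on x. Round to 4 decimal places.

0.9785

n = 5, Σx = 46.9, Σy = 56.8, Σxy = 751.44, Σx² = 528.61, Σy² = 1196.16
Sxx = Σx² − (Σx)²/n = 528.61 − 439.922 = 88.688
Sxy = Σxy − (Σx)(Σy)/n = 751.44 − 532.784 = 218.656
Syy = Σy² − (Σy)²/n = 1196.16 − 645.248 = 550.912
R² = Sxy²/(Sxx·Syy) = (218.656)²/(88.688·550.912) = 0.978534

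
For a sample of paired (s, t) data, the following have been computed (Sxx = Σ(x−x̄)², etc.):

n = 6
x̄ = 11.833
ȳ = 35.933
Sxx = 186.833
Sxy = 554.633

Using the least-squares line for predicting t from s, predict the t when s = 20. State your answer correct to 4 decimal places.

b = Sxy/Sxx = 554.633/186.833 = 2.968603
a = ȳ − b·x̄ = 35.933 − 2.968603·11.833 = 0.805521
ŷ(20) = a + b·20 = 0.805521 + 2.968603·20 = 60.177581

60.1776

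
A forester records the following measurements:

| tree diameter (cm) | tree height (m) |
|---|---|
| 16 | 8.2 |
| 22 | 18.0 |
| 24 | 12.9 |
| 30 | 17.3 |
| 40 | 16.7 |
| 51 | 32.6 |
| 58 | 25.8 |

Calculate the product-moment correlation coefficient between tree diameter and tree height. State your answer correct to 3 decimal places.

0.857

n = 7, Σx = 241, Σy = 131.5, Σxy = 5182.8, Σx² = 9781, Σy² = 2864.23
Sxx = Σx² − (Σx)²/n = 9781 − 8297.285714 = 1483.714286
Sxy = Σxy − (Σx)(Σy)/n = 5182.8 − 4527.357143 = 655.442857
Syy = Σy² − (Σy)²/n = 2864.23 − 2470.321429 = 393.908571
r = Sxy/√(Sxx·Syy) = 655.442857/√(584447.774694) = 655.442857/764.491841 = 0.857358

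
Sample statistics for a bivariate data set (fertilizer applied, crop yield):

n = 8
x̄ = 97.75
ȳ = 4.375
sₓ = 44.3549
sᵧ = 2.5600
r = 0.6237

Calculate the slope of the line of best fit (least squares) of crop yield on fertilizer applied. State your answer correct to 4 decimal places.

b = r · sᵧ/sₓ = 0.6237 · 2.56/44.3549 = 0.035998

0.0360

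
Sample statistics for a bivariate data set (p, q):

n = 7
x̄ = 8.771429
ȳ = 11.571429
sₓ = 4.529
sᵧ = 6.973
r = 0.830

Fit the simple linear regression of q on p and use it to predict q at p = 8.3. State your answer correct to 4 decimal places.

b = r · sᵧ/sₓ = 0.83 · 6.973/4.529 = 1.277896
a = ȳ − b·x̄ = 11.571429 − 1.277896·8.771429 = 0.362457
ŷ(8.3) = a + b·8.3 = 0.362457 + 1.277896·8.3 = 10.968992

10.9690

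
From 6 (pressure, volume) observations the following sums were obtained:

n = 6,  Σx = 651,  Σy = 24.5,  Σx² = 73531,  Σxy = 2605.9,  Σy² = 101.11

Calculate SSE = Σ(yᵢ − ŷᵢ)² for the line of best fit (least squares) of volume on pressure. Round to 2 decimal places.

Sxx = Σx² − (Σx)²/n = 73531 − 70633.5 = 2897.5
Sxy = Σxy − (Σx)(Σy)/n = 2605.9 − 2658.25 = -52.35
Syy = Σy² − (Σy)²/n = 101.11 − 100.041667 = 1.068333
b = Sxy/Sxx = -52.35/2897.5 = -0.018067
SSE = Syy − b·Sxy = 1.068333 − (-0.018067)·(-52.35) = 0.122510

0.12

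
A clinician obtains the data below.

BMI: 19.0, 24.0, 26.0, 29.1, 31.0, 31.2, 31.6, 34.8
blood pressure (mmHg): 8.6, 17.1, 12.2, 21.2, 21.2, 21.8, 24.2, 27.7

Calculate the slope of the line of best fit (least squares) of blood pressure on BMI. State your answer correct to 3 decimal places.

n = 8, Σx = 226.7, Σy = 154, Σxy = 4573.96, Σx² = 6603.85
Sxx = Σx² − (Σx)²/n = 6603.85 − 6424.11125 = 179.73875
Sxy = Σxy − (Σx)(Σy)/n = 4573.96 − 4363.975 = 209.985
b = Sxy/Sxx = 209.985/179.73875 = 1.168279

1.168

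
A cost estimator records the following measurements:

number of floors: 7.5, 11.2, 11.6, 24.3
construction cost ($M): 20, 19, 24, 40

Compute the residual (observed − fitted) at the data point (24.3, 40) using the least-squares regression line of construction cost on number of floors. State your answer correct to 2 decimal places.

0.58

n = 4, Σx = 54.6, Σy = 103, Σxy = 1613.2, Σx² = 906.74
Sxx = Σx² − (Σx)²/n = 906.74 − 745.29 = 161.45
Sxy = Σxy − (Σx)(Σy)/n = 1613.2 − 1405.95 = 207.25
b = Sxy/Sxx = 207.25/161.45 = 1.283679
a = ȳ − b·x̄ = 25.75 − 1.283679·13.65 = 8.227779
ŷ(24.3) = 8.227779 + 1.283679·24.3 = 39.421183
residual = y − ŷ = 40 − 39.421183 = 0.578817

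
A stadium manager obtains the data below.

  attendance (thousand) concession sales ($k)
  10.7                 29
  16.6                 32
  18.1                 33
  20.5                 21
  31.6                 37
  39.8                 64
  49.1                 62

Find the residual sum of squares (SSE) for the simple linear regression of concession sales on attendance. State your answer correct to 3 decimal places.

n = 7, Σx = 186.4, Σy = 278, Σxy = 8629.9, Σx² = 6131.32, Σy² = 12704
Sxx = Σx² − (Σx)²/n = 6131.32 − 4963.565714 = 1167.754286
Sxy = Σxy − (Σx)(Σy)/n = 8629.9 − 7402.742857 = 1227.157143
Syy = Σy² − (Σy)²/n = 12704 − 11040.571429 = 1663.428571
b = Sxy/Sxx = 1227.157143/1167.754286 = 1.050869
SSE = Syy − b·Sxy = 1663.428571 − 1.050869·1227.157143 = 373.846789

373.847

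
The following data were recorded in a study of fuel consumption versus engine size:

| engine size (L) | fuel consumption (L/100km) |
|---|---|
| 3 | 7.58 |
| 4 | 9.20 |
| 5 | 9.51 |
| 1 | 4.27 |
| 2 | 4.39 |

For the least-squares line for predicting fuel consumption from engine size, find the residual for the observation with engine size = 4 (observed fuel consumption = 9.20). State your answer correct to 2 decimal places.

0.68

n = 5, Σx = 15, Σy = 34.95, Σxy = 120.14, Σx² = 55
Sxx = Σx² − (Σx)²/n = 55 − 45 = 10
Sxy = Σxy − (Σx)(Σy)/n = 120.14 − 104.85 = 15.29
b = Sxy/Sxx = 15.29/10 = 1.529
a = ȳ − b·x̄ = 6.99 − 1.529·3 = 2.403
ŷ(4) = 2.403 + 1.529·4 = 8.519
residual = y − ŷ = 9.20 − 8.519 = 0.681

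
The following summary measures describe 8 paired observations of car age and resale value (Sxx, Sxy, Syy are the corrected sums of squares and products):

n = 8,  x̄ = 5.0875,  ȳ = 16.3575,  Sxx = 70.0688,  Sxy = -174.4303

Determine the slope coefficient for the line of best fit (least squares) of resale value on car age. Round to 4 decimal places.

-2.4894

b = Sxy/Sxx = -174.4303/70.0688 = -2.489415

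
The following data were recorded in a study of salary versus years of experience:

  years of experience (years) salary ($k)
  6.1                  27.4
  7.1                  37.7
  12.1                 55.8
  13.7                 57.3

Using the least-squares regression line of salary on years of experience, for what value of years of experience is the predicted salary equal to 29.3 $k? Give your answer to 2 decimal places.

5.74

n = 4, Σx = 39, Σy = 178.2, Σxy = 1895, Σx² = 421.72
Sxx = Σx² − (Σx)²/n = 421.72 − 380.25 = 41.47
Sxy = Σxy − (Σx)(Σy)/n = 1895 − 1737.45 = 157.55
b = Sxy/Sxx = 157.55/41.47 = 3.799132
a = ȳ − b·x̄ = 44.55 − 3.799132·9.75 = 7.508464
Set a + b·x = 29.3: x = (29.3 − 7.508464) / 3.799132 = 5.735925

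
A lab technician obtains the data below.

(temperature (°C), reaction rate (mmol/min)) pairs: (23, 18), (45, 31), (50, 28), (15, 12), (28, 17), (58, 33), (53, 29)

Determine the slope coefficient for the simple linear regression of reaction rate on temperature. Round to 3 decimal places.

0.473

n = 7, Σx = 272, Σy = 168, Σxy = 7316, Σx² = 12236
Sxx = Σx² − (Σx)²/n = 12236 − 10569.142857 = 1666.857143
Sxy = Σxy − (Σx)(Σy)/n = 7316 − 6528 = 788
b = Sxy/Sxx = 788/1666.857143 = 0.472746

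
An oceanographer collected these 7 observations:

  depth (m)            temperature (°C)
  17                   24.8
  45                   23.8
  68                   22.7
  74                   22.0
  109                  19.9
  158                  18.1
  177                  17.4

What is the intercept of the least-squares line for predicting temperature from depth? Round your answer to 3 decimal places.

n = 7, Σx = 648, Σy = 148.7, Σxy = 12772.9, Σx² = 80588
Sxx = Σx² − (Σx)²/n = 80588 − 59986.285714 = 20601.714286
Sxy = Σxy − (Σx)(Σy)/n = 12772.9 − 13765.371429 = -992.471429
b = Sxy/Sxx = -992.471429/20601.714286 = -0.048174
a = ȳ − b·x̄ = 21.242857 − (-0.048174)·92.571429 = 25.702413

25.702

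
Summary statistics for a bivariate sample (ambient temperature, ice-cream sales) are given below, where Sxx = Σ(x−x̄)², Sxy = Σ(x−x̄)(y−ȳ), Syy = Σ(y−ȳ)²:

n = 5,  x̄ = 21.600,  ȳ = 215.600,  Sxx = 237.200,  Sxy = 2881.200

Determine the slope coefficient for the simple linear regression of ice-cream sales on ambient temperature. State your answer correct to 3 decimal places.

b = Sxy/Sxx = 2881.2/237.2 = 12.146712

12.147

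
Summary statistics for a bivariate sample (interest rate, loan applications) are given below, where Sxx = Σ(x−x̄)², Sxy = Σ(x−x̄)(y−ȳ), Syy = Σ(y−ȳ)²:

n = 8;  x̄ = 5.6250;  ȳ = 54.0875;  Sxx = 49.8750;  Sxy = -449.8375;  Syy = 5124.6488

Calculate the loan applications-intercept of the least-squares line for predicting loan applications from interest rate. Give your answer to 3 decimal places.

b = Sxy/Sxx = -449.8375/49.875 = -9.019298
a = ȳ − b·x̄ = 54.0875 − (-9.019298)·5.625 = 104.821053

104.821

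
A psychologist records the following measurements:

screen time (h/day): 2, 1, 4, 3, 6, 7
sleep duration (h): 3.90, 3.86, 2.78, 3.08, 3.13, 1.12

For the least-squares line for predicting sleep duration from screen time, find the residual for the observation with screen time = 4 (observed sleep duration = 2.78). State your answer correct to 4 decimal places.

n = 6, Σx = 23, Σy = 17.87, Σxy = 58.64, Σx² = 115
Sxx = Σx² − (Σx)²/n = 115 − 88.166667 = 26.833333
Sxy = Σxy − (Σx)(Σy)/n = 58.64 − 68.501667 = -9.861667
b = Sxy/Sxx = -9.861667/26.833333 = -0.367516
a = ȳ − b·x̄ = 2.978333 − (-0.367516)·3.833333 = 4.387143
ŷ(4) = 4.387143 + (-0.367516)·4 = 2.917081
residual = y − ŷ = 2.78 − 2.917081 = -0.137081

-0.1371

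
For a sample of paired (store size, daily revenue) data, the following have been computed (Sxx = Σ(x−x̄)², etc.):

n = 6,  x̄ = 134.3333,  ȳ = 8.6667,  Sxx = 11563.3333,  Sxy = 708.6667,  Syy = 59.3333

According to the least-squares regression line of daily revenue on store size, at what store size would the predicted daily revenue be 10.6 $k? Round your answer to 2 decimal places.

b = Sxy/Sxx = 708.6667/11563.3333 = 0.061286
a = ȳ − b·x̄ = 8.6667 − 0.061286·134.3333 = 0.433993
Set a + b·x = 10.6: x = (10.6 − 0.433993) / 0.061286 = 165.879007

165.88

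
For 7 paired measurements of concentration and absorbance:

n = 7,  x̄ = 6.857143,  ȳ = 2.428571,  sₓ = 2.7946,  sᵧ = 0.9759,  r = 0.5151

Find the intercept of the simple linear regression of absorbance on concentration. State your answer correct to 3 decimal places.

b = r · sᵧ/sₓ = 0.5151 · 0.9759/2.7946 = 0.179878
a = ȳ − b·x̄ = 2.428571 − 0.179878·6.857143 = 1.195124

1.195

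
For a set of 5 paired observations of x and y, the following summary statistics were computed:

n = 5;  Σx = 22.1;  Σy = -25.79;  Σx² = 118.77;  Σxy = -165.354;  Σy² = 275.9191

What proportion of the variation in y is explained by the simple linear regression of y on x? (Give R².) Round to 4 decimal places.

0.8755

Sxx = Σx² − (Σx)²/n = 118.77 − 97.682 = 21.088
Sxy = Σxy − (Σx)(Σy)/n = -165.354 − (-113.9918) = -51.3622
Syy = Σy² − (Σy)²/n = 275.9191 − 133.02482 = 142.89428
R² = Sxy²/(Sxx·Syy) = (-51.3622)²/(21.088·142.89428) = 0.875461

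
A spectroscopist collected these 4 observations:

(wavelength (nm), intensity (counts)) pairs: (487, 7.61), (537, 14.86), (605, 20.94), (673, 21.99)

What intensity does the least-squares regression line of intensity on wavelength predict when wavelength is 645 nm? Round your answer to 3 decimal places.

21.701

n = 4, Σx = 2302, Σy = 65.4, Σxy = 39153.86, Σx² = 1344492
Sxx = Σx² − (Σx)²/n = 1344492 − 1324801 = 19691
Sxy = Σxy − (Σx)(Σy)/n = 39153.86 − 37637.7 = 1516.16
b = Sxy/Sxx = 1516.16/19691 = 0.076998
a = ȳ − b·x̄ = 16.35 − 0.076998·575.5 = -27.962126
ŷ(645) = a + b·645 = -27.962126 + 0.076998·645 = 21.701334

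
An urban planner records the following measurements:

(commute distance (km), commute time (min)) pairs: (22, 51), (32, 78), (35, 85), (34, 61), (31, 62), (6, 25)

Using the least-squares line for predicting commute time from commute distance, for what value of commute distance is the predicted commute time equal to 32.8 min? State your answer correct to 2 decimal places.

10.96

n = 6, Σx = 160, Σy = 362, Σxy = 10739, Σx² = 4886
Sxx = Σx² − (Σx)²/n = 4886 − 4266.666667 = 619.333333
Sxy = Σxy − (Σx)(Σy)/n = 10739 − 9653.333333 = 1085.666667
b = Sxy/Sxx = 1085.666667/619.333333 = 1.752960
a = ȳ − b·x̄ = 60.333333 − 1.752960·26.666667 = 13.587729
Set a + b·x = 32.8: x = (32.8 − 13.587729) / 1.752960 = 10.959902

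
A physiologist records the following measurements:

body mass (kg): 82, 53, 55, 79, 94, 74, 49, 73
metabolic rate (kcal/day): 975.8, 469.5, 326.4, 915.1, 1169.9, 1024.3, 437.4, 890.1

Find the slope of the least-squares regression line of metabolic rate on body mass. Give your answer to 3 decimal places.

18.813

n = 8, Σx = 559, Σy = 6208.5, Σxy = 467322.7, Σx² = 40841
Sxx = Σx² − (Σx)²/n = 40841 − 39060.125 = 1780.875
Sxy = Σxy − (Σx)(Σy)/n = 467322.7 − 433818.9375 = 33503.7625
b = Sxy/Sxx = 33503.7625/1780.875 = 18.813090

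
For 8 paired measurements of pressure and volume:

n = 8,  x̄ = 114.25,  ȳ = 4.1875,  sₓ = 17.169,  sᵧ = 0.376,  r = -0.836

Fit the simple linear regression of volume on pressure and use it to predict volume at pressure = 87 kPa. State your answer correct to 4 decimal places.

4.6864

b = r · sᵧ/sₓ = -0.836 · 0.376/17.169 = -0.018308
a = ȳ − b·x̄ = 4.1875 − (-0.018308)·114.25 = 6.279229
ŷ(87) = a + b·87 = 6.279229 + (-0.018308)·87 = 4.686402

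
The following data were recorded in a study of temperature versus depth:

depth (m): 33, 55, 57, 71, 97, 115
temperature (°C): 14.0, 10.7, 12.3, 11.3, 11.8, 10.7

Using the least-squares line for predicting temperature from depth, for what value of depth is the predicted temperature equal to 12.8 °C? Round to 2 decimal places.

n = 6, Σx = 428, Σy = 70.8, Σxy = 4929, Σx² = 35038
Sxx = Σx² − (Σx)²/n = 35038 − 30530.666667 = 4507.333333
Sxy = Σxy − (Σx)(Σy)/n = 4929 − 5050.4 = -121.4
b = Sxy/Sxx = -121.4/4507.333333 = -0.026934
a = ȳ − b·x̄ = 11.8 − (-0.026934)·71.333333 = 13.721284
Set a + b·x = 12.8: x = (12.8 − 13.721284) / (-0.026934) = 34.205382

34.21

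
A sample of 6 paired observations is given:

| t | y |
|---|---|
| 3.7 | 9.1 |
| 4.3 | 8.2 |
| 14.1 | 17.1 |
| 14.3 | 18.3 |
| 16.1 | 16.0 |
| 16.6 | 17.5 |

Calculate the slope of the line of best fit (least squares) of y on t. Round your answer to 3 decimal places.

0.729

n = 6, Σx = 69.1, Σy = 86.2, Σxy = 1119.83, Σx² = 970.25
Sxx = Σx² − (Σx)²/n = 970.25 − 795.801667 = 174.448333
Sxy = Σxy − (Σx)(Σy)/n = 1119.83 − 992.736667 = 127.093333
b = Sxy/Sxx = 127.093333/174.448333 = 0.728544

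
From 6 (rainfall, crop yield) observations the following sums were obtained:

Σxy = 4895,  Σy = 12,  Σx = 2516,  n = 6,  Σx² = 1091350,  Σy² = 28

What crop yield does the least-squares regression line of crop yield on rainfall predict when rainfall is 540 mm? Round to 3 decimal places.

1.545

Sxx = Σx² − (Σx)²/n = 1091350 − 1055042.666667 = 36307.333333
Sxy = Σxy − (Σx)(Σy)/n = 4895 − 5032 = -137
b = Sxy/Sxx = -137/36307.333333 = -0.003773
a = ȳ − b·x̄ = 2 − (-0.003773)·419.333333 = 3.582288
ŷ(540) = a + b·540 = 3.582288 + (-0.003773)·540 = 1.544683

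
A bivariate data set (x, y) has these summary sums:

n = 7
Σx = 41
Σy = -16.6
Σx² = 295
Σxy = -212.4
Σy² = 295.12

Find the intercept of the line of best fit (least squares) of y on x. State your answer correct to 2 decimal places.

9.93

Sxx = Σx² − (Σx)²/n = 295 − 240.142857 = 54.857143
Sxy = Σxy − (Σx)(Σy)/n = -212.4 − (-97.228571) = -115.171429
b = Sxy/Sxx = -115.171429/54.857143 = -2.099479
a = ȳ − b·x̄ = -2.371429 − (-2.099479)·5.857143 = 9.925521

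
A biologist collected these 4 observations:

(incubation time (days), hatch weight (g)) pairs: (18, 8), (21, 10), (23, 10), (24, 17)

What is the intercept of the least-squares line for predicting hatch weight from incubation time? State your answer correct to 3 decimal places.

-13.833

n = 4, Σx = 86, Σy = 45, Σxy = 992, Σx² = 1870
Sxx = Σx² − (Σx)²/n = 1870 − 1849 = 21
Sxy = Σxy − (Σx)(Σy)/n = 992 − 967.5 = 24.5
b = Sxy/Sxx = 24.5/21 = 1.166667
a = ȳ − b·x̄ = 11.25 − 1.166667·21.5 = -13.833333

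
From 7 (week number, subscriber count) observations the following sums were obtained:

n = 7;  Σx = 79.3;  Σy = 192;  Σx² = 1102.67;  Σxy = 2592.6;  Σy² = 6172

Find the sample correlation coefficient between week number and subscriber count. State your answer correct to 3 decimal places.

0.971

Sxx = Σx² − (Σx)²/n = 1102.67 − 898.355714 = 204.314286
Sxy = Σxy − (Σx)(Σy)/n = 2592.6 − 2175.085714 = 417.514286
Syy = Σy² − (Σy)²/n = 6172 − 5266.285714 = 905.714286
r = Sxy/√(Sxx·Syy) = 417.514286/√(185050.367347) = 417.514286/430.174810 = 0.970569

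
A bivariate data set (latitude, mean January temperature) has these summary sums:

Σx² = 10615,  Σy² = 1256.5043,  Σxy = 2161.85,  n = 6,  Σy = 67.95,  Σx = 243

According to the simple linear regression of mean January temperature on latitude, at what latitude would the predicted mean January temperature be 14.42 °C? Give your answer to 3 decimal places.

36.443

Sxx = Σx² − (Σx)²/n = 10615 − 9841.5 = 773.5
Sxy = Σxy − (Σx)(Σy)/n = 2161.85 − 2751.975 = -590.125
b = Sxy/Sxx = -590.125/773.5 = -0.762928
a = ȳ − b·x̄ = 11.325 − (-0.762928)·40.5 = 42.223594
Set a + b·x = 14.42: x = (14.42 − 42.223594) / (-0.762928) = 36.443262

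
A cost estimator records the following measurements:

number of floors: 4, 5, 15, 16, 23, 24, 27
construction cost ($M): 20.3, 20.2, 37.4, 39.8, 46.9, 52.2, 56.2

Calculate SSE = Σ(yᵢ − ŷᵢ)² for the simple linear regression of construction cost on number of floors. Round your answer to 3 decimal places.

n = 7, Σx = 114, Σy = 273, Σxy = 5228.9, Σx² = 2356, Σy² = 11885.82
Sxx = Σx² − (Σx)²/n = 2356 − 1856.571429 = 499.428571
Sxy = Σxy − (Σx)(Σy)/n = 5228.9 − 4446 = 782.9
Syy = Σy² − (Σy)²/n = 11885.82 − 10647 = 1238.82
b = Sxy/Sxx = 782.9/499.428571 = 1.567592
SSE = Syy − b·Sxy = 1238.82 − 1.567592·782.9 = 11.552589

11.553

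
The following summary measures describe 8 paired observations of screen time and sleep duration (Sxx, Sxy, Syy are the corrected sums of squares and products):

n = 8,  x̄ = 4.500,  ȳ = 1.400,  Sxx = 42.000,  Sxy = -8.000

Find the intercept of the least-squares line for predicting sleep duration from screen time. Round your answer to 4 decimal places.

b = Sxy/Sxx = -8/42 = -0.190476
a = ȳ − b·x̄ = 1.4 − (-0.190476)·4.5 = 2.257143

2.2571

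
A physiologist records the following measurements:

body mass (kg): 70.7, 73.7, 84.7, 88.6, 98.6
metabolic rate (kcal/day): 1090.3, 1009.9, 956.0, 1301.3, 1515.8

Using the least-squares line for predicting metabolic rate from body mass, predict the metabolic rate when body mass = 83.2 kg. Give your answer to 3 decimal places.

1173.701

n = 5, Σx = 416.3, Σy = 5873.3, Σxy = 497240.1, Σx² = 35176.19
Sxx = Σx² − (Σx)²/n = 35176.19 − 34661.138 = 515.052
Sxy = Σxy − (Σx)(Σy)/n = 497240.1 − 489010.958 = 8229.142
b = Sxy/Sxx = 8229.142/515.052 = 15.977303
a = ȳ − b·x̄ = 1174.66 − 15.977303·83.26 = -155.610270
ŷ(83.2) = a + b·83.2 = -155.610270 + 15.977303·83.2 = 1173.701362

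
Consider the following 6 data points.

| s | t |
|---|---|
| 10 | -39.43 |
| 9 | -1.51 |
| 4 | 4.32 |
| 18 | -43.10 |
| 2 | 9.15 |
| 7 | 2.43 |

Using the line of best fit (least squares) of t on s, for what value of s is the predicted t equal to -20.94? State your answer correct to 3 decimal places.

n = 6, Σx = 50, Σy = -68.14, Σxy = -1131.1, Σx² = 574
Sxx = Σx² − (Σx)²/n = 574 − 416.666667 = 157.333333
Sxy = Σxy − (Σx)(Σy)/n = -1131.1 − (-567.833333) = -563.266667
b = Sxy/Sxx = -563.266667/157.333333 = -3.580085
a = ȳ − b·x̄ = -11.356667 − (-3.580085)·8.333333 = 18.477373
Set a + b·x = -20.94: x = (-20.94 − 18.477373) / (-3.580085) = 11.010179

11.010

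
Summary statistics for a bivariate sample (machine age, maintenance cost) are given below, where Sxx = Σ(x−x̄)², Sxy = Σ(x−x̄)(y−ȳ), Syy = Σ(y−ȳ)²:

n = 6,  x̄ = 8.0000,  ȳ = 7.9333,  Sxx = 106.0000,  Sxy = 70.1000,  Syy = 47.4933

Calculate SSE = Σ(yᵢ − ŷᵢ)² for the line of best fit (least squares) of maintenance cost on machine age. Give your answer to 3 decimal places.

1.135

b = Sxy/Sxx = 70.1/106 = 0.661321
SSE = Syy − b·Sxy = 47.4933 − 0.661321·70.1 = 1.134715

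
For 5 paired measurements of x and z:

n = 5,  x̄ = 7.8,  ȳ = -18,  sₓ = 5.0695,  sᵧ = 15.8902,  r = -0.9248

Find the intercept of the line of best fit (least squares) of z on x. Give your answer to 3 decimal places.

4.610

b = r · sᵧ/sₓ = -0.9248 · 15.8902/5.0695 = -2.898759
a = ȳ − b·x̄ = -18 − (-2.898759)·7.8 = 4.610317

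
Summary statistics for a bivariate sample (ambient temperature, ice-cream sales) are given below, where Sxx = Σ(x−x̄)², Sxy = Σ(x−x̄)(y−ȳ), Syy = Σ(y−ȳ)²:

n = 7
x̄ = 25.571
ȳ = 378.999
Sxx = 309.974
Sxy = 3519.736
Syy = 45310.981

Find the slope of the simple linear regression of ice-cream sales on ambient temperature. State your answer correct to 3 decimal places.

11.355

b = Sxy/Sxx = 3519.736/309.974 = 11.354939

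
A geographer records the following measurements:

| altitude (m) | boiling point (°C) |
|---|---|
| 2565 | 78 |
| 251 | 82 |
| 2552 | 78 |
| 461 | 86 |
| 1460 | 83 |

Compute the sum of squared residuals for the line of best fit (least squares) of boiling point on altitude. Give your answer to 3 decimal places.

13.628

n = 5, Σx = 7289, Σy = 407, Σxy = 580534, Σx² = 15499051, Σy² = 33177
Sxx = Σx² − (Σx)²/n = 15499051 − 10625904.2 = 4873146.8
Sxy = Σxy − (Σx)(Σy)/n = 580534 − 593324.6 = -12790.6
Syy = Σy² − (Σy)²/n = 33177 − 33129.8 = 47.2
b = Sxy/Sxx = -12790.6/4873146.8 = -0.002625
SSE = Syy − b·Sxy = 47.2 − (-0.002625)·(-12790.6) = 13.628377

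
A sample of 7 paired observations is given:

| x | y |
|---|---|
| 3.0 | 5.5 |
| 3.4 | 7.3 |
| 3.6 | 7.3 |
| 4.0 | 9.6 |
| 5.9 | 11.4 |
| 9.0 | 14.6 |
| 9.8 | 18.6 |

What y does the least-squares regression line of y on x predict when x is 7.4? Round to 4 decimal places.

n = 7, Σx = 38.7, Σy = 74.3, Σxy = 486.94, Σx² = 261.37
Sxx = Σx² − (Σx)²/n = 261.37 − 213.955714 = 47.414286
Sxy = Σxy − (Σx)(Σy)/n = 486.94 − 410.772857 = 76.167143
b = Sxy/Sxx = 76.167143/47.414286 = 1.606418
a = ȳ − b·x̄ = 10.614286 − 1.606418·5.528571 = 1.733091
ŷ(7.4) = a + b·7.4 = 1.733091 + 1.606418·7.4 = 13.620582

13.6206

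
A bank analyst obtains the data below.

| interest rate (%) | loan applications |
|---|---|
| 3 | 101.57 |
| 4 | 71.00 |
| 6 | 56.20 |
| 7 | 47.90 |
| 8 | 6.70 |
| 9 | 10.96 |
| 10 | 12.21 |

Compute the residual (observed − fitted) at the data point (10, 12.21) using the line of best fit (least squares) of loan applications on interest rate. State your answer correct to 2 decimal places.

11.97

n = 7, Σx = 47, Σy = 306.54, Σxy = 1535.55, Σx² = 355
Sxx = Σx² − (Σx)²/n = 355 − 315.571429 = 39.428571
Sxy = Σxy − (Σx)(Σy)/n = 1535.55 − 2058.197143 = -522.647143
b = Sxy/Sxx = -522.647143/39.428571 = -13.255543
a = ȳ − b·x̄ = 43.791429 − (-13.255543)·6.714286 = 132.792935
ŷ(10) = 132.792935 + (-13.255543)·10 = 0.2375
residual = y − ŷ = 12.21 − 0.2375 = 11.9725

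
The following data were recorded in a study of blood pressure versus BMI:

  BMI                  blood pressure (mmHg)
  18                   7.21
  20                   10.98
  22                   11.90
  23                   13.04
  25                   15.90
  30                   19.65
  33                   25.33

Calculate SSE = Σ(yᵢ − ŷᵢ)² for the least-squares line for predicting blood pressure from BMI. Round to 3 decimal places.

4.483

n = 7, Σx = 171, Σy = 104.01, Σxy = 2733.99, Σx² = 4351, Σy² = 1764.7375
Sxx = Σx² − (Σx)²/n = 4351 − 4177.285714 = 173.714286
Sxy = Σxy − (Σx)(Σy)/n = 2733.99 − 2540.815714 = 193.174286
Syy = Σy² − (Σy)²/n = 1764.7375 − 1545.440014 = 219.297486
b = Sxy/Sxx = 193.174286/173.714286 = 1.112023
SSE = Syy − b·Sxy = 219.297486 − 1.112023·193.174286 = 4.483232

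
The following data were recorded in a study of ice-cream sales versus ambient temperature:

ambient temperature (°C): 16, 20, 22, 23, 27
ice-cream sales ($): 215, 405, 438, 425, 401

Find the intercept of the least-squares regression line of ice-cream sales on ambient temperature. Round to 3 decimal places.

17.816

n = 5, Σx = 108, Σy = 1884, Σxy = 41778, Σx² = 2398
Sxx = Σx² − (Σx)²/n = 2398 − 2332.8 = 65.2
Sxy = Σxy − (Σx)(Σy)/n = 41778 − 40694.4 = 1083.6
b = Sxy/Sxx = 1083.6/65.2 = 16.619632
a = ȳ − b·x̄ = 376.8 − 16.619632·21.6 = 17.815951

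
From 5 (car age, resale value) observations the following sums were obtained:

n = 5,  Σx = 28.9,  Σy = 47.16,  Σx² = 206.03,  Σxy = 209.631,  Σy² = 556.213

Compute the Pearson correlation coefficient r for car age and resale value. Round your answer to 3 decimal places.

-0.955

Sxx = Σx² − (Σx)²/n = 206.03 − 167.042 = 38.988
Sxy = Σxy − (Σx)(Σy)/n = 209.631 − 272.5848 = -62.9538
Syy = Σy² − (Σy)²/n = 556.213 − 444.81312 = 111.39988
r = Sxy/√(Sxx·Syy) = -62.9538/√(4343.258521) = -62.9538/65.903403 = -0.955244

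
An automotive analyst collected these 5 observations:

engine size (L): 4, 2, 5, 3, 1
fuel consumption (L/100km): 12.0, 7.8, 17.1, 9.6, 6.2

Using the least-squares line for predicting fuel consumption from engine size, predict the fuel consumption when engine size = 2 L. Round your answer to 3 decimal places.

7.940

n = 5, Σx = 15, Σy = 52.7, Σxy = 184.1, Σx² = 55
Sxx = Σx² − (Σx)²/n = 55 − 45 = 10
Sxy = Σxy − (Σx)(Σy)/n = 184.1 − 158.1 = 26
b = Sxy/Sxx = 26/10 = 2.6
a = ȳ − b·x̄ = 10.54 − 2.6·3 = 2.74
ŷ(2) = a + b·2 = 2.74 + 2.6·2 = 7.94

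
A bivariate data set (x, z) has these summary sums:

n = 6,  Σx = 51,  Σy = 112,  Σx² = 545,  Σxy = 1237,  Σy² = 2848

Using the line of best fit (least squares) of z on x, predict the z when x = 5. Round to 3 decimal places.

Sxx = Σx² − (Σx)²/n = 545 − 433.5 = 111.5
Sxy = Σxy − (Σx)(Σy)/n = 1237 − 952 = 285
b = Sxy/Sxx = 285/111.5 = 2.556054
a = ȳ − b·x̄ = 18.666667 − 2.556054·8.5 = -3.059791
ŷ(5) = a + b·5 = -3.059791 + 2.556054·5 = 9.720478

9.720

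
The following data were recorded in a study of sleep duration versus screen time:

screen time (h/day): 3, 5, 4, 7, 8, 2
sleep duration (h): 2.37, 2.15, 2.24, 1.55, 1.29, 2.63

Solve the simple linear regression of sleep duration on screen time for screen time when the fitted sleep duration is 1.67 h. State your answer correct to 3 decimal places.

6.519

n = 6, Σx = 29, Σy = 12.23, Σxy = 53.25, Σx² = 167
Sxx = Σx² − (Σx)²/n = 167 − 140.166667 = 26.833333
Sxy = Σxy − (Σx)(Σy)/n = 53.25 − 59.111667 = -5.861667
b = Sxy/Sxx = -5.861667/26.833333 = -0.218447
a = ȳ − b·x̄ = 2.038333 − (-0.218447)·4.833333 = 3.094161
Set a + b·x = 1.67: x = (1.67 − 3.094161) / (-0.218447) = 6.519477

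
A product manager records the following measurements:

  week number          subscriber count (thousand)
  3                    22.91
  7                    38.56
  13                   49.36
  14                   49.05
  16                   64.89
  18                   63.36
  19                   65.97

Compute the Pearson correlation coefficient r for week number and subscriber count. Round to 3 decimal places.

n = 7, Σx = 90, Σy = 354.1, Σxy = 5099.18, Σx² = 1364, Σy² = 19431.2964
Sxx = Σx² − (Σx)²/n = 1364 − 1157.142857 = 206.857143
Sxy = Σxy − (Σx)(Σy)/n = 5099.18 − 4552.714286 = 546.465714
Syy = Σy² − (Σy)²/n = 19431.2964 − 17912.401429 = 1518.894971
r = Sxy/√(Sxx·Syy) = 546.465714/√(314194.274090) = 546.465714/560.530351 = 0.974908

0.975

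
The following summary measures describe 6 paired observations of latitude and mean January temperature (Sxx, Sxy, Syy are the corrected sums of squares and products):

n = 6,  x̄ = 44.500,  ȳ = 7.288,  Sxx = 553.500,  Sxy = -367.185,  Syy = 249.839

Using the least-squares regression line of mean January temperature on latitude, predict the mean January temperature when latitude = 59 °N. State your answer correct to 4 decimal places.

-2.3311

b = Sxy/Sxx = -367.185/553.5 = -0.663388
a = ȳ − b·x̄ = 7.288 − (-0.663388)·44.5 = 36.808745
ŷ(59) = a + b·59 = 36.808745 + (-0.663388)·59 = -2.331119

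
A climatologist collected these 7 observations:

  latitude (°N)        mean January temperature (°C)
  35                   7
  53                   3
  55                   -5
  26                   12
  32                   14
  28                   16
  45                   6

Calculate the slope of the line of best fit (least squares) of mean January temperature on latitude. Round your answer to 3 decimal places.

-0.555

n = 7, Σx = 274, Σy = 53, Σxy = 1607, Σx² = 11568
Sxx = Σx² − (Σx)²/n = 11568 − 10725.142857 = 842.857143
Sxy = Σxy − (Σx)(Σy)/n = 1607 − 2074.571429 = -467.571429
b = Sxy/Sxx = -467.571429/842.857143 = -0.554746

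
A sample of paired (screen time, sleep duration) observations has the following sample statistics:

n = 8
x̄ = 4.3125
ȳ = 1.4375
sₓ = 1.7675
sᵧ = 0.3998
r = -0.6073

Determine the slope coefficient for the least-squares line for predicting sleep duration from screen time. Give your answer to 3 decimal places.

b = r · sᵧ/sₓ = -0.6073 · 0.3998/1.7675 = -0.137368

-0.137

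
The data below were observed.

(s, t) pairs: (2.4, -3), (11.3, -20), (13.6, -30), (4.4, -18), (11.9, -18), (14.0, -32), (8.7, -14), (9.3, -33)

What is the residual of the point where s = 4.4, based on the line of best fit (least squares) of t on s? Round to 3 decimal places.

-6.174

n = 8, Σx = 75.6, Σy = -168, Σxy = -1811.3, Σx² = 837.56
Sxx = Σx² − (Σx)²/n = 837.56 − 714.42 = 123.14
Sxy = Σxy − (Σx)(Σy)/n = -1811.3 − (-1587.6) = -223.7
b = Sxy/Sxx = -223.7/123.14 = -1.816631
a = ȳ − b·x̄ = -21 − (-1.816631)·9.45 = -3.832833
ŷ(4.4) = -3.832833 + (-1.816631)·4.4 = -11.826011
residual = y − ŷ = -18 − (-11.826011) = -6.173989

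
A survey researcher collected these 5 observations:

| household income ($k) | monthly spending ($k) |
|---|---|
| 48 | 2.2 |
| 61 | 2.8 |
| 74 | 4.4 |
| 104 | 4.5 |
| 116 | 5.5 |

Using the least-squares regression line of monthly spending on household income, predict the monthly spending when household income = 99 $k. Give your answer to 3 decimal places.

4.687

n = 5, Σx = 403, Σy = 19.4, Σxy = 1708, Σx² = 35773
Sxx = Σx² − (Σx)²/n = 35773 − 32481.8 = 3291.2
Sxy = Σxy − (Σx)(Σy)/n = 1708 − 1563.64 = 144.36
b = Sxy/Sxx = 144.36/3291.2 = 0.043862
a = ȳ − b·x̄ = 3.88 − 0.043862·80.6 = 0.344689
ŷ(99) = a + b·99 = 0.344689 + 0.043862·99 = 4.687069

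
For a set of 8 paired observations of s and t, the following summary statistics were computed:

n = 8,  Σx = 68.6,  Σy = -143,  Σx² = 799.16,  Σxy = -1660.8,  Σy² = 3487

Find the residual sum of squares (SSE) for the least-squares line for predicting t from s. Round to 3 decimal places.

35.465

Sxx = Σx² − (Σx)²/n = 799.16 − 588.245 = 210.915
Sxy = Σxy − (Σx)(Σy)/n = -1660.8 − (-1226.225) = -434.575
Syy = Σy² − (Σy)²/n = 3487 − 2556.125 = 930.875
b = Sxy/Sxx = -434.575/210.915 = -2.060427
SSE = Syy − b·Sxy = 930.875 − (-2.060427)·(-434.575) = 35.464856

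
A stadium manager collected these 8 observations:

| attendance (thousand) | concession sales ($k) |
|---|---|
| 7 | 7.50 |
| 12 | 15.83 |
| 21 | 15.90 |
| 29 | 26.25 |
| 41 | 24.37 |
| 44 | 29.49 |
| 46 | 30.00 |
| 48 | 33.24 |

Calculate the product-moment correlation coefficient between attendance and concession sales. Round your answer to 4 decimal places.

0.9482

n = 8, Σx = 248, Σy = 182.58, Σxy = 6609.86, Σx² = 9512, Σy² = 4717.166
Sxx = Σx² − (Σx)²/n = 9512 − 7688 = 1824
Sxy = Σxy − (Σx)(Σy)/n = 6609.86 − 5659.98 = 949.88
Syy = Σy² − (Σy)²/n = 4717.166 − 4166.93205 = 550.23395
r = Sxy/√(Sxx·Syy) = 949.88/√(1003626.7248) = 949.88/1001.811721 = 0.948162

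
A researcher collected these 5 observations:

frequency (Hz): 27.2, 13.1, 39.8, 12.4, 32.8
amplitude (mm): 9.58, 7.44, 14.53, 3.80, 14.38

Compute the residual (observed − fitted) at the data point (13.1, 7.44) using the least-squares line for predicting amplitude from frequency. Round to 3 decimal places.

1.764

n = 5, Σx = 125.3, Σy = 49.73, Σxy = 1455.118, Σx² = 3725.09
Sxx = Σx² − (Σx)²/n = 3725.09 − 3140.018 = 585.072
Sxy = Σxy − (Σx)(Σy)/n = 1455.118 − 1246.2338 = 208.8842
b = Sxy/Sxx = 208.8842/585.072 = 0.357023
a = ȳ − b·x̄ = 9.946 − 0.357023·25.06 = 0.999002
ŷ(13.1) = 0.999002 + 0.357023·13.1 = 5.676004
residual = y − ŷ = 7.44 − 5.676004 = 1.763996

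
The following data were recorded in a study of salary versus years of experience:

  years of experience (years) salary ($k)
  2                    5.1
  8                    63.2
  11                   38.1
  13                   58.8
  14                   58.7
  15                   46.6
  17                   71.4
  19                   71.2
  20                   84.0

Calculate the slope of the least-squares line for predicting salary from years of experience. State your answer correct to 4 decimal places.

3.4980

n = 9, Σx = 119, Σy = 497.1, Σxy = 7466.7, Σx² = 1829
Sxx = Σx² − (Σx)²/n = 1829 − 1573.444444 = 255.555556
Sxy = Σxy − (Σx)(Σy)/n = 7466.7 − 6572.766667 = 893.933333
b = Sxy/Sxx = 893.933333/255.555556 = 3.498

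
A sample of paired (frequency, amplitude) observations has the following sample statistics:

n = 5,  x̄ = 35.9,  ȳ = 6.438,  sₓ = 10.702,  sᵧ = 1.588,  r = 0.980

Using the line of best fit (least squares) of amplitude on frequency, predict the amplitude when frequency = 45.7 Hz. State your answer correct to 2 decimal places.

7.86

b = r · sᵧ/sₓ = 0.98 · 1.588/10.702 = 0.145416
a = ȳ − b·x̄ = 6.438 − 0.145416·35.9 = 1.217572
ŷ(45.7) = a + b·45.7 = 1.217572 + 0.145416·45.7 = 7.863075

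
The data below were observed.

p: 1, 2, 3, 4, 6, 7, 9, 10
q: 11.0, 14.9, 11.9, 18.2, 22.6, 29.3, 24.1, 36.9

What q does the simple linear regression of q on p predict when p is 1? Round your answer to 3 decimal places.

n = 8, Σx = 42, Σy = 168.9, Σxy = 1075.9, Σx² = 296
Sxx = Σx² − (Σx)²/n = 296 − 220.5 = 75.5
Sxy = Σxy − (Σx)(Σy)/n = 1075.9 − 886.725 = 189.175
b = Sxy/Sxx = 189.175/75.5 = 2.505629
a = ȳ − b·x̄ = 21.1125 − 2.505629·5.25 = 7.957947
ŷ(1) = a + b·1 = 7.957947 + 2.505629·1 = 10.463576

10.464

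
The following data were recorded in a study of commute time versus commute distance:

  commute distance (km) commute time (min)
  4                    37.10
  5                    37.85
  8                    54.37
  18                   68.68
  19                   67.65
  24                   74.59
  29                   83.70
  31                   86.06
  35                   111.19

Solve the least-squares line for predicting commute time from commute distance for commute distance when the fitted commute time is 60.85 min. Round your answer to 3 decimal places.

n = 9, Σx = 173, Σy = 621.19, Σxy = 14071.17, Σx² = 4393
Sxx = Σx² − (Σx)²/n = 4393 − 3325.444444 = 1067.555556
Sxy = Σxy − (Σx)(Σy)/n = 14071.17 − 11940.652222 = 2130.517778
b = Sxy/Sxx = 2130.517778/1067.555556 = 1.995697
a = ȳ − b·x̄ = 69.021111 − 1.995697·19.222222 = 30.659373
Set a + b·x = 60.85: x = (60.85 − 30.659373) / 1.995697 = 15.127858

15.128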